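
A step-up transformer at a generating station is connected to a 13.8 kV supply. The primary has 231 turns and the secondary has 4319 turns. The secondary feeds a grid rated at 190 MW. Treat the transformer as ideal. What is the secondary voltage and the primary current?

V_s = V_p × N_s/N_p = 13800 × 4319/231 = 258020 V.
I_s = P/V_s = 1.90×10^8/258020 = 736.38 A.
I_p = I_s × N_s/N_p = 736.38 × 4319/231 = 13800 A.

V_s ≈ 258000 V, I_p ≈ 13800 A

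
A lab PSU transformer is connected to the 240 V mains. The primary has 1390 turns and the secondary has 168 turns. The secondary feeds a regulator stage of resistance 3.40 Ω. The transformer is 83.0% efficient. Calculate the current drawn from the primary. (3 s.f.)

V_s = 240 × 168/1390 = 29.007 V.
I_s = V_s/R = 29.007/3.40 = 8.5315 A.
P_out = V_s I_s = 29.007 × 8.5315 = 247.48 W.
P_in = P_out/η = 247.48/0.830 = 298.16 W.
I_p = P_in/V_p = 298.16/240 = 1.24 A.

I_p ≈ 1.24 A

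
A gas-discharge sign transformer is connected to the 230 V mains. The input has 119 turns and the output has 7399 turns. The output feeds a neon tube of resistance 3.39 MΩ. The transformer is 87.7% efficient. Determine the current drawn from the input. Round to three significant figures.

I_in ≈ 0.299 A

V_out = 230 × 7399/119 = 14301 V.
I_out = V_out/R = 14301/(3.39×10^6) = 0.0042185 A.
P_out = V_out I_out = 14301 × 0.0042185 = 60.326 W.
P_in = P_out/η = 60.326/0.877 = 68.787 W.
I_in = P_in/V_in = 68.787/230 = 0.299 A.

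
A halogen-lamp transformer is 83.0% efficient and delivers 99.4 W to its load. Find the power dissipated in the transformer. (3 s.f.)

P_loss ≈ 20.4 W

P_in = P_out/η = 99.4/0.830 = 119.759 W.
P_loss = P_in − P_out = 119.759 − 99.4 = 20.4 W.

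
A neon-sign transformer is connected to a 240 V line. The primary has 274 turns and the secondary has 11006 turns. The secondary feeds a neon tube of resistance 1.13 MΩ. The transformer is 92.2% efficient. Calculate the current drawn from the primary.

I_p ≈ 0.372 A

V_s = 240 × 11006/274 = 9640.3 V.
I_s = V_s/R = 9640.3/(1.13×10^6) = 0.0085312 A.
P_out = V_s I_s = 9640.3 × 0.0085312 = 82.244 W.
P_in = P_out/η = 82.244/0.922 = 89.201 W.
I_p = P_in/V_p = 89.201/240 = 0.372 A.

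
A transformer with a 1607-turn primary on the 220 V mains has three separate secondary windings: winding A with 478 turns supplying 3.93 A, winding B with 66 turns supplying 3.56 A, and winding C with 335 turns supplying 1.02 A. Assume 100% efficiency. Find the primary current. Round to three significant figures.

I_p ≈ 1.53 A

V_A = 220 × 478/1607 = 65.439 V; V_B = 220 × 66/1607 = 9.0355 V; V_C = 220 × 335/1607 = 45.862 V.
P_out = V_A I_A + V_B I_B + V_C I_C = 65.439×3.93 + 9.0355×3.56 + 45.862×1.02 = 257.17 + 32.166 + 46.779 = 336.12 W.
Ideal ⇒ P_in = P_out, so I_p = P_out/V_p = 336.12/220 = 1.53 A.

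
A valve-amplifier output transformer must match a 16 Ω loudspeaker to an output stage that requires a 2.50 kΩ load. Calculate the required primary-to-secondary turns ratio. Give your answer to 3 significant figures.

N_p/N_s ≈ 12.5

Z_p/Z_s = (N_p/N_s)², so N_p/N_s = √(2500/16) = √156 = 12.5.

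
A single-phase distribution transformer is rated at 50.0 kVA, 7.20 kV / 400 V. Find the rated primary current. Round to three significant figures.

I_p ≈ 6.94 A

I_p = S/V_p = 50000/7200 = 6.94 A.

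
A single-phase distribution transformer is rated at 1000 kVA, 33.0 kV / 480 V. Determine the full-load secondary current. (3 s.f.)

I_s = S/V_s = 1000000/480 = 2080 A.

I_s ≈ 2080 A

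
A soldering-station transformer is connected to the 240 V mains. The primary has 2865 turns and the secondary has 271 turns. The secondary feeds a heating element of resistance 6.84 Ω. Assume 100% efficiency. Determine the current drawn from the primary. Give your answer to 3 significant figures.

I_p ≈ 0.314 A

V_s = V_p × N_s/N_p = 240 × 271/2865 = 22.702 V.
I_s = V_s/R = 22.702/6.84 = 3.3189 A.
For an ideal transformer I_p N_p = I_s N_s, so I_p = 3.3189 × 271/2865 = 0.314 A.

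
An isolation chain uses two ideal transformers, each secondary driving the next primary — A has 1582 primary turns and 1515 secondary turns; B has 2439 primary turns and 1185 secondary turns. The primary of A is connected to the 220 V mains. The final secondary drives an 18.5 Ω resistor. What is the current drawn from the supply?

After A: V = 220.00 × 1515/1582 = 210.68 V.
After B: V = 210.68 × 1185/2439 = 102.36 V.
I_load = 102.36/18.5 = 5.5330 A, so P_out = 102.36 × 5.5330 = 566.37 W.
All ideal ⇒ P_in = P_out, so I_supply = 566.37/220 = 2.57 A.

I_supply ≈ 2.57 A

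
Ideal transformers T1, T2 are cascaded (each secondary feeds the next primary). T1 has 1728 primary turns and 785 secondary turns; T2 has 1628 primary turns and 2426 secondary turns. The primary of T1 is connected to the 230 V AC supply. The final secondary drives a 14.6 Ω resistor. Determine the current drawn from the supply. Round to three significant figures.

I_supply ≈ 7.22 A

After T1: V = 230.00 × 785/1728 = 104.48 V.
After T2: V = 104.48 × 2426/1628 = 155.70 V.
I_load = 155.70/14.6 = 10.664 A, so P_out = 155.70 × 10.664 = 1660.5 W.
All ideal ⇒ P_in = P_out, so I_supply = 1660.5/230 = 7.22 A.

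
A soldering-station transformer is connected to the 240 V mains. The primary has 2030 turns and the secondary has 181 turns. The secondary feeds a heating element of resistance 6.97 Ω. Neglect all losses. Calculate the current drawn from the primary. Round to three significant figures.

V_s = V_p × N_s/N_p = 240 × 181/2030 = 21.399 V.
I_s = V_s/R = 21.399/6.97 = 3.0702 A.
For an ideal transformer I_p N_p = I_s N_s, so I_p = 3.0702 × 181/2030 = 0.274 A.

I_p ≈ 0.274 A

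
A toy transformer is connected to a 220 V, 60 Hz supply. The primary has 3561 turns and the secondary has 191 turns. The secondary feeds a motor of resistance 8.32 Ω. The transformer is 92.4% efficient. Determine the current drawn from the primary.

I_p ≈ 0.0823 A

V_s = 220 × 191/3561 = 11.800 V.
I_s = V_s/R = 11.800/8.32 = 1.4183 A.
P_out = V_s I_s = 11.800 × 1.4183 = 16.736 W.
P_in = P_out/η = 16.736/0.924 = 18.112 W.
I_p = P_in/V_p = 18.112/220 = 0.0823 A.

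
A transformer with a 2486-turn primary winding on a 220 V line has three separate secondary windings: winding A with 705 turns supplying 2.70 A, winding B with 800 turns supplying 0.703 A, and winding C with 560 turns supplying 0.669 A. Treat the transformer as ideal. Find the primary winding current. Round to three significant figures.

I_p ≈ 1.14 A

V_A = 220 × 705/2486 = 62.389 V; V_B = 220 × 800/2486 = 70.796 V; V_C = 220 × 560/2486 = 49.558 V.
P_out = V_A I_A + V_B I_B + V_C I_C = 62.389×2.70 + 70.796×0.703 + 49.558×0.669 = 168.45 + 49.770 + 33.154 = 251.38 W.
Ideal ⇒ P_in = P_out, so I_p = P_out/V_p = 251.38/220 = 1.14 A.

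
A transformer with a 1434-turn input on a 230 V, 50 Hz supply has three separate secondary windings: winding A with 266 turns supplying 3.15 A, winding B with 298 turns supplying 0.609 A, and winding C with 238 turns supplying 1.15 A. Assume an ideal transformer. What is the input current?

V_A = 230 × 266/1434 = 42.664 V; V_B = 230 × 298/1434 = 47.796 V; V_C = 230 × 238/1434 = 38.173 V.
P_out = V_A I_A + V_B I_B + V_C I_C = 42.664×3.15 + 47.796×0.609 + 38.173×1.15 = 134.39 + 29.108 + 43.899 = 207.40 W.
Ideal ⇒ P_in = P_out, so I_in = P_out/V_in = 207.40/230 = 0.902 A.

I_in ≈ 0.902 A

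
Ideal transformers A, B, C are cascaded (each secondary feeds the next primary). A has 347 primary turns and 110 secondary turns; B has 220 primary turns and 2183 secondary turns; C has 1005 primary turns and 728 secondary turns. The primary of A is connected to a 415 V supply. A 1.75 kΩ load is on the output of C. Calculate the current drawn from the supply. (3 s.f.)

I_supply ≈ 1.23 A

After A: V = 415.00 × 110/347 = 131.56 V.
After B: V = 131.56 × 2183/220 = 1305.4 V.
After C: V = 1305.4 × 728/1005 = 945.60 V.
I_load = 945.60/1750 = 0.54034 A, so P_out = 945.60 × 0.54034 = 510.95 W.
All ideal ⇒ P_in = P_out, so I_supply = 510.95/415 = 1.23 A.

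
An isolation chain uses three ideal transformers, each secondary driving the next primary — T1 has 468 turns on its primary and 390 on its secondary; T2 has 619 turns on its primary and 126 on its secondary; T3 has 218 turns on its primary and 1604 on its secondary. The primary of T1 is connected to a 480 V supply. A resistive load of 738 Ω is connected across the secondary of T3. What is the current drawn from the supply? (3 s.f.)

After T1: V = 480.00 × 390/468 = 400.00 V.
After T2: V = 400.00 × 126/619 = 81.422 V.
After T3: V = 81.422 × 1604/218 = 599.08 V.
I_load = 599.08/738 = 0.81177 A, so P_out = 599.08 × 0.81177 = 486.32 W.
All ideal ⇒ P_in = P_out, so I_supply = 486.32/480 = 1.01 A.

I_supply ≈ 1.01 A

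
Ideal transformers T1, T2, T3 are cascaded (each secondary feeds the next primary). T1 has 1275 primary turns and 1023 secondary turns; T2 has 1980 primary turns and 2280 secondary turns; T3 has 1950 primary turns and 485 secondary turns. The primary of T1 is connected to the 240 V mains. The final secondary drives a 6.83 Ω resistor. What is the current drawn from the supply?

I_supply ≈ 1.86 A

After T1: V = 240.00 × 1023/1275 = 192.56 V.
After T2: V = 192.56 × 2280/1980 = 221.74 V.
After T3: V = 221.74 × 485/1950 = 55.151 V.
I_load = 55.151/6.83 = 8.0748 A, so P_out = 55.151 × 8.0748 = 445.33 W.
All ideal ⇒ P_in = P_out, so I_supply = 445.33/240 = 1.86 A.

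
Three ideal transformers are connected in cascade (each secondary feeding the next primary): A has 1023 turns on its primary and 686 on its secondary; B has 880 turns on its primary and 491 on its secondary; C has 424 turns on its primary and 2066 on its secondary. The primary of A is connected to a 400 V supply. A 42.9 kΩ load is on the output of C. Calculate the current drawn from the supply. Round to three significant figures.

After A: V = 400.00 × 686/1023 = 268.23 V.
After B: V = 268.23 × 491/880 = 149.66 V.
After C: V = 149.66 × 2066/424 = 729.24 V.
I_load = 729.24/42900 = 0.016999 A, so P_out = 729.24 × 0.016999 = 12.396 W.
All ideal ⇒ P_in = P_out, so I_supply = 12.396/400 = 0.0310 A.

I_supply ≈ 0.0310 A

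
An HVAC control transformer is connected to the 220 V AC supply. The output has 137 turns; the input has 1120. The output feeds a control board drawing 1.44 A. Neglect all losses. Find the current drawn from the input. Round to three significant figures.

For an ideal transformer I_in N_in = I_out N_out, so I_in = 1.44 × 137/1120 = 0.176 A.

I_in ≈ 0.176 A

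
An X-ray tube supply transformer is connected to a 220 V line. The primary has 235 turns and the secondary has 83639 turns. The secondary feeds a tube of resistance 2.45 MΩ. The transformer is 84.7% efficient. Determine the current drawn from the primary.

I_p ≈ 13.4 A

V_s = 220 × 83639/235 = 78300 V.
I_s = V_s/R = 78300/(2.45×10^6) = 0.031959 A.
P_out = V_s I_s = 78300 × 0.031959 = 2502.4 W.
P_in = P_out/η = 2502.4/0.847 = 2954.5 W.
I_p = P_in/V_p = 2954.5/220 = 13.4 A.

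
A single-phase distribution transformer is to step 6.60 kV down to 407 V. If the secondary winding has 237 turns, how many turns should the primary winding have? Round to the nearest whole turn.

N_p = 3843 turns

N_p/N_s = V_p/V_s, so N_p = 237 × 6600/407 = 3843.2 ≈ 3843 turns.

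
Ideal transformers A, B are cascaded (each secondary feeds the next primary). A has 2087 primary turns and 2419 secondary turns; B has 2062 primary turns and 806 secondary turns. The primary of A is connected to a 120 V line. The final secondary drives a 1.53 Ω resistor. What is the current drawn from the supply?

I_supply ≈ 16.1 A

Secondary of A: V = 120.00 × 2419/2087 = 139.09 V.
Secondary of B: V = 139.09 × 806/2062 = 54.368 V.
I_load = 54.368/1.53 = 35.534 A, so P_out = 54.368 × 35.534 = 1931.9 W.
All ideal ⇒ P_in = P_out, so I_supply = 1931.9/120 = 16.1 A.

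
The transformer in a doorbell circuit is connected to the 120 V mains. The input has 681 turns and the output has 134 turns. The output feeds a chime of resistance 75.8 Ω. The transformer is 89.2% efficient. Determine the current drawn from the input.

V_out = 120 × 134/681 = 23.612 V.
I_out = V_out/R = 23.612/75.8 = 0.31151 A.
P_out = V_out I_out = 23.612 × 0.31151 = 7.3554 W.
P_in = P_out/η = 7.3554/0.892 = 8.2460 W.
I_in = P_in/V_in = 8.2460/120 = 0.0687 A.

I_in ≈ 0.0687 A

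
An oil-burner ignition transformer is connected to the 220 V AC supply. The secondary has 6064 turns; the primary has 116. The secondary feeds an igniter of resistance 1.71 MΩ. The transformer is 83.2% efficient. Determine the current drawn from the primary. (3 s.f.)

V_s = 220 × 6064/116 = 11501 V.
I_s = V_s/R = 11501/(1.71×10^6) = 0.0067255 A.
P_out = V_s I_s = 11501 × 0.0067255 = 77.348 W.
P_in = P_out/η = 77.348/0.832 = 92.967 W.
I_p = P_in/V_p = 92.967/220 = 0.423 A.

I_p ≈ 0.423 A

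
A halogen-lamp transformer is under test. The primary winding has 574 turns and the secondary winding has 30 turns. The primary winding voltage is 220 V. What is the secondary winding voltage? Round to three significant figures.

V_s/V_p = N_s/N_p, so V_s = 220 × 30/574 = 11.5 V.

V_s ≈ 11.5 V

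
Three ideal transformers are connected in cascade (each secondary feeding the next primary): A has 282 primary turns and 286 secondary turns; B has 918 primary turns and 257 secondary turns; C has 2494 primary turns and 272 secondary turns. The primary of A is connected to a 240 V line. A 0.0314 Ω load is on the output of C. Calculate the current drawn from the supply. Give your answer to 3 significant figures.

After A: V = 240.00 × 286/282 = 243.40 V.
After B: V = 243.40 × 257/918 = 68.143 V.
After C: V = 68.143 × 272/2494 = 7.4317 V.
I_load = 7.4317/0.0314 = 236.68 A, so P_out = 7.4317 × 236.68 = 1758.9 W.
All ideal ⇒ P_in = P_out, so I_supply = 1758.9/240 = 7.33 A.

I_supply ≈ 7.33 A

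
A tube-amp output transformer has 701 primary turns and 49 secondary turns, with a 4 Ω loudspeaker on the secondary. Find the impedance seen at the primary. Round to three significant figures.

Z_p ≈ 819 Ω

Z_p = (N_p/N_s)² × Z_s = (701/49)² × 4 = 819 Ω.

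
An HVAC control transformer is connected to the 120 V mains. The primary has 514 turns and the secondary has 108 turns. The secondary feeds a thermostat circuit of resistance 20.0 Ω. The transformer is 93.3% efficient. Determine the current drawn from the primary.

V_s = 120 × 108/514 = 25.214 V.
I_s = V_s/R = 25.214/20.0 = 1.2607 A.
P_out = V_s I_s = 25.214 × 1.2607 = 31.787 W.
P_in = P_out/η = 31.787/0.933 = 34.070 W.
I_p = P_in/V_p = 34.070/120 = 0.284 A.

I_p ≈ 0.284 A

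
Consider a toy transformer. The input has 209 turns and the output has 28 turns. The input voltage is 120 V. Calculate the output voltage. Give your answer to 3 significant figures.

V_out ≈ 16.1 V

V_out/V_in = N_out/N_in, so V_out = 120 × 28/209 = 16.1 V.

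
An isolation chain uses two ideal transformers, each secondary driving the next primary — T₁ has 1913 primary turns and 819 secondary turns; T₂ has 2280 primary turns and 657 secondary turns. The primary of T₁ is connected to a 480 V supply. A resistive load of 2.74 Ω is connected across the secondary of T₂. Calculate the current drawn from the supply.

After T₁: V = 480.00 × 819/1913 = 205.50 V.
After T₂: V = 205.50 × 657/2280 = 59.216 V.
I_load = 59.216/2.74 = 21.612 A, so P_out = 59.216 × 21.612 = 1279.8 W.
All ideal ⇒ P_in = P_out, so I_supply = 1279.8/480 = 2.67 A.

I_supply ≈ 2.67 A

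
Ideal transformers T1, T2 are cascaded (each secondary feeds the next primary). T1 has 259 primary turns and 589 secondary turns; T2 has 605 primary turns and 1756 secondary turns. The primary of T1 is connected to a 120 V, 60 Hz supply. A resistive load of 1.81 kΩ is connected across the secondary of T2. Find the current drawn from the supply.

Secondary of T1: V = 120.00 × 589/259 = 272.90 V.
Secondary of T2: V = 272.90 × 1756/605 = 792.07 V.
I_load = 792.07/1810 = 0.43761 A, so P_out = 792.07 × 0.43761 = 346.62 W.
All ideal ⇒ P_in = P_out, so I_supply = 346.62/120 = 2.89 A.

I_supply ≈ 2.89 A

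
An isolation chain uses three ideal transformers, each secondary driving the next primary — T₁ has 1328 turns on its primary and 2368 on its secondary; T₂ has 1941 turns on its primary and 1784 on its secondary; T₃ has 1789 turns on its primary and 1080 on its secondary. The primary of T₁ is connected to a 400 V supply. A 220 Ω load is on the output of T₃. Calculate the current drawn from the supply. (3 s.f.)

I_supply ≈ 1.78 A

After T₁: V = 400.00 × 2368/1328 = 713.25 V.
After T₂: V = 713.25 × 1784/1941 = 655.56 V.
After T₃: V = 655.56 × 1080/1789 = 395.75 V.
I_load = 395.75/220 = 1.7989 A, so P_out = 395.75 × 1.7989 = 711.92 W.
All ideal ⇒ P_in = P_out, so I_supply = 711.92/400 = 1.78 A.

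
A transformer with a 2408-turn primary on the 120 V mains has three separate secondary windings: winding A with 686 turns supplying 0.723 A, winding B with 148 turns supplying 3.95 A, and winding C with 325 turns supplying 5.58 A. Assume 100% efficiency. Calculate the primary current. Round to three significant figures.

V_A = 120 × 686/2408 = 34.186 V; V_B = 120 × 148/2408 = 7.3754 V; V_C = 120 × 325/2408 = 16.196 V.
P_out = V_A I_A + V_B I_B + V_C I_C = 34.186×0.723 + 7.3754×3.95 + 16.196×5.58 = 24.717 + 29.133 + 90.374 = 144.22 W.
Ideal ⇒ P_in = P_out, so I_p = P_out/V_p = 144.22/120 = 1.20 A.

I_p ≈ 1.20 A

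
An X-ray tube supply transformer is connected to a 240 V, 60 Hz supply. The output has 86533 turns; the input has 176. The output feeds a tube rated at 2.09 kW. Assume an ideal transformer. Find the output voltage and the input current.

V_out ≈ 118000 V, I_in ≈ 8.71 A

V_out = V_in × N_out/N_in = 240 × 86533/176 = 118000 V.
I_out = P/V_out = 2090/118000 = 0.017712 A.
I_in = I_out × N_out/N_in = 0.017712 × 86533/176 = 8.71 A.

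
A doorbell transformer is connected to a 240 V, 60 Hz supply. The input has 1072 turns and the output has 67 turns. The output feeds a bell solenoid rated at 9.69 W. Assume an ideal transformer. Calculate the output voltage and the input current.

V_out ≈ 15.0 V, I_in ≈ 0.0404 A

V_out = V_in × N_out/N_in = 240 × 67/1072 = 15.000 V.
I_out = P/V_out = 9.69/15.000 = 0.64600 A.
I_in = I_out × N_out/N_in = 0.64600 × 67/1072 = 0.0404 A.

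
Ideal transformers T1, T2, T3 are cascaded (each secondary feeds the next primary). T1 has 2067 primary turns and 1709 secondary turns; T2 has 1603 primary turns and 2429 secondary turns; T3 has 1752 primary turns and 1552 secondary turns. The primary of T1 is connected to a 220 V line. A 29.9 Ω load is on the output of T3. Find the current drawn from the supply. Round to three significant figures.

I_supply ≈ 9.06 A

Secondary of T1: V = 220.00 × 1709/2067 = 181.90 V.
Secondary of T2: V = 181.90 × 2429/1603 = 275.62 V.
Secondary of T3: V = 275.62 × 1552/1752 = 244.16 V.
I_load = 244.16/29.9 = 8.1659 A, so P_out = 244.16 × 8.1659 = 1993.8 W.
All ideal ⇒ P_in = P_out, so I_supply = 1993.8/220 = 9.06 A.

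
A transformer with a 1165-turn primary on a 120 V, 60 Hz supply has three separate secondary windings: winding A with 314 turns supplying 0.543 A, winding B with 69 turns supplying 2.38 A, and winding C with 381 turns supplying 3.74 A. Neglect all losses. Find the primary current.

I_p ≈ 1.51 A

V_A = 120 × 314/1165 = 32.343 V; V_B = 120 × 69/1165 = 7.1073 V; V_C = 120 × 381/1165 = 39.245 V.
P_out = V_A I_A + V_B I_B + V_C I_C = 32.343×0.543 + 7.1073×2.38 + 39.245×3.74 = 17.562 + 16.915 + 146.77 = 181.25 W.
Ideal ⇒ P_in = P_out, so I_p = P_out/V_p = 181.25/120 = 1.51 A.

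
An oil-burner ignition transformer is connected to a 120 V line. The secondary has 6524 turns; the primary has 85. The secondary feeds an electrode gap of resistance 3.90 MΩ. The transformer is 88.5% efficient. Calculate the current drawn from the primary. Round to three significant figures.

V_s = 120 × 6524/85 = 9210.4 V.
I_s = V_s/R = 9210.4/(3.90×10^6) = 0.0023616 A.
P_out = V_s I_s = 9210.4 × 0.0023616 = 21.751 W.
P_in = P_out/η = 21.751/0.885 = 24.578 W.
I_p = P_in/V_p = 24.578/120 = 0.205 A.

I_p ≈ 0.205 A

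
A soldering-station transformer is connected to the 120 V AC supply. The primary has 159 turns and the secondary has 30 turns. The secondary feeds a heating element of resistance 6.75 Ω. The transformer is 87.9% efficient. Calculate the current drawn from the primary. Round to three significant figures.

V_s = 120 × 30/159 = 22.642 V.
I_s = V_s/R = 22.642/6.75 = 3.3543 A.
P_out = V_s I_s = 22.642 × 3.3543 = 75.946 W.
P_in = P_out/η = 75.946/0.879 = 86.401 W.
I_p = P_in/V_p = 86.401/120 = 0.720 A.

I_p ≈ 0.720 A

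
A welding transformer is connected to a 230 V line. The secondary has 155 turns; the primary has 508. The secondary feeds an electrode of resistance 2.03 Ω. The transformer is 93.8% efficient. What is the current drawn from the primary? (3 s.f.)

V_s = 230 × 155/508 = 70.177 V.
I_s = V_s/R = 70.177/2.03 = 34.570 A.
P_out = V_s I_s = 70.177 × 34.570 = 2426.0 W.
P_in = P_out/η = 2426.0/0.938 = 2586.4 W.
I_p = P_in/V_p = 2586.4/230 = 11.2 A.

I_p ≈ 11.2 A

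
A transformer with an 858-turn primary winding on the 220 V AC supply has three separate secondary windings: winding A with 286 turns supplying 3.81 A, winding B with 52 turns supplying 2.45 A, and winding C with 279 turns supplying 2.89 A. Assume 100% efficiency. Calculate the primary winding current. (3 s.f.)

V_A = 220 × 286/858 = 73.333 V; V_B = 220 × 52/858 = 13.333 V; V_C = 220 × 279/858 = 71.538 V.
P_out = V_A I_A + V_B I_B + V_C I_C = 73.333×3.81 + 13.333×2.45 + 71.538×2.89 = 279.40 + 32.667 + 206.75 = 518.81 W.
Ideal ⇒ P_in = P_out, so I_p = P_out/V_p = 518.81/220 = 2.36 A.

I_p ≈ 2.36 A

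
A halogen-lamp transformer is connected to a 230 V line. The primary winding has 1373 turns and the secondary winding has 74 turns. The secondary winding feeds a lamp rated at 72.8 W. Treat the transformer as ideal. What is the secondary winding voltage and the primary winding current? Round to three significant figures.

V_s ≈ 12.4 V, I_p ≈ 0.317 A

V_s = V_p × N_s/N_p = 230 × 74/1373 = 12.396 V.
I_s = P/V_s = 72.8/12.396 = 5.8728 A.
I_p = I_s × N_s/N_p = 5.8728 × 74/1373 = 0.317 A.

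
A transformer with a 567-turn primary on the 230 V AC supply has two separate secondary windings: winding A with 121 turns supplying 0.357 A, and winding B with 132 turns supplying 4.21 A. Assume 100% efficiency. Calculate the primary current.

I_p ≈ 1.06 A

V_A = 230 × 121/567 = 49.083 V; V_B = 230 × 132/567 = 53.545 V.
P_out = V_A I_A + V_B I_B = 49.083×0.357 + 53.545×4.21 = 17.523 + 225.42 = 242.95 W.
Ideal ⇒ P_in = P_out, so I_p = P_out/V_p = 242.95/230 = 1.06 A.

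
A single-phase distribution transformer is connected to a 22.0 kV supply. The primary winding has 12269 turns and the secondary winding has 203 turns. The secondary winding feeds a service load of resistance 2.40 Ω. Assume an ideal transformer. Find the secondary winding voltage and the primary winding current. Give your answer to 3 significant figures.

V_s ≈ 364 V, I_p ≈ 2.51 A

V_s = V_p × N_s/N_p = 22000 × 203/12269 = 364.01 V.
I_s = V_s/R = 364.01/2.40 = 151.67 A.
I_p = I_s × N_s/N_p = 151.67 × 203/12269 = 2.51 A.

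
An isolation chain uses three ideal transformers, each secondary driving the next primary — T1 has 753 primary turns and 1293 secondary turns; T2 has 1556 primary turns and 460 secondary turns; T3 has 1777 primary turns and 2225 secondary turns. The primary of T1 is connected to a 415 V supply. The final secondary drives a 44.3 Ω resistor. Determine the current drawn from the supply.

After T1: V = 415.00 × 1293/753 = 712.61 V.
After T2: V = 712.61 × 460/1556 = 210.67 V.
After T3: V = 210.67 × 2225/1777 = 263.78 V.
I_load = 263.78/44.3 = 5.9544 A, so P_out = 263.78 × 5.9544 = 1570.7 W.
All ideal ⇒ P_in = P_out, so I_supply = 1570.7/415 = 3.78 A.

I_supply ≈ 3.78 A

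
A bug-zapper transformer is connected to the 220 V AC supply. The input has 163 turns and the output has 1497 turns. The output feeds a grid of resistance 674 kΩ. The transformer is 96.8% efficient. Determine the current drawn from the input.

I_in ≈ 0.0284 A

V_out = 220 × 1497/163 = 2020.5 V.
I_out = V_out/R = 2020.5/674000 = 0.0029978 A.
P_out = V_out I_out = 2020.5 × 0.0029978 = 6.0569 W.
P_in = P_out/η = 6.0569/0.968 = 6.2572 W.
I_in = P_in/V_in = 6.2572/220 = 0.0284 A.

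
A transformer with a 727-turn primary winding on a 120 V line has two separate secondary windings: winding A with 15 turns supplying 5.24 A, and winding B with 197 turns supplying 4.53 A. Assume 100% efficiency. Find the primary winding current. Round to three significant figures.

I_p ≈ 1.34 A

V_A = 120 × 15/727 = 2.4759 V; V_B = 120 × 197/727 = 32.517 V.
P_out = V_A I_A + V_B I_B = 2.4759×5.24 + 32.517×4.53 = 12.974 + 147.30 = 160.28 W.
Ideal ⇒ P_in = P_out, so I_p = P_out/V_p = 160.28/120 = 1.34 A.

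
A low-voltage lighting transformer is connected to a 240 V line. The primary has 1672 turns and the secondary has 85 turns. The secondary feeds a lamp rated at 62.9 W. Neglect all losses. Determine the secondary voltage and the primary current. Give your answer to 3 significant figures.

V_s ≈ 12.2 V, I_p ≈ 0.262 A

V_s = V_p × N_s/N_p = 240 × 85/1672 = 12.201 V.
I_s = P/V_s = 62.9/12.201 = 5.1553 A.
I_p = I_s × N_s/N_p = 5.1553 × 85/1672 = 0.262 A.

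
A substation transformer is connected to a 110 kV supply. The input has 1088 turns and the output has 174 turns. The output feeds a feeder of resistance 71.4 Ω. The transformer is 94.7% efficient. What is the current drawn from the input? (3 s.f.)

I_in ≈ 41.6 A

V_out = 110000 × 174/1088 = 17592 V.
I_out = V_out/R = 17592/71.4 = 246.39 A.
P_out = V_out I_out = 17592 × 246.39 = 4.3344×10^6 W.
P_in = P_out/η = 4.3344×10^6/0.947 = 4.5770×10^6 W.
I_in = P_in/V_in = 4.5770×10^6/110000 = 41.6 A.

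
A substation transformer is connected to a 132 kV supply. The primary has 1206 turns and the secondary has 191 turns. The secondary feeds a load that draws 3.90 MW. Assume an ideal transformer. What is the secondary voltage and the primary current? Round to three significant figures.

V_s ≈ 20900 V, I_p ≈ 29.5 A

V_s = V_p × N_s/N_p = 132000 × 191/1206 = 20905 V.
I_s = P/V_s = 3.90×10^6/20905 = 186.55 A.
I_p = I_s × N_s/N_p = 186.55 × 191/1206 = 29.5 A.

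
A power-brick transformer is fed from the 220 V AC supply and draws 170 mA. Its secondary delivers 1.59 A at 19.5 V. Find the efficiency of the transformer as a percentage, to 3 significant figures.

η ≈ 82.9%

P_in = 220 × 0.170 = 37.4000 W.
P_out = 19.5 × 1.59 = 31.0050 W.
η = P_out/P_in = 31.0050/37.4000 = 0.829.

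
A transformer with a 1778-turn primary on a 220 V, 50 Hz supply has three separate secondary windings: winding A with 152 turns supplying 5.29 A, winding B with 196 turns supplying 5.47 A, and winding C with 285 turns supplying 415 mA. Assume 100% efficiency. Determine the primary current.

V_A = 220 × 152/1778 = 18.808 V; V_B = 220 × 196/1778 = 24.252 V; V_C = 220 × 285/1778 = 35.264 V.
P_out = V_A I_A + V_B I_B + V_C I_C = 18.808×5.29 + 24.252×5.47 + 35.264×0.415 = 99.492 + 132.66 + 14.635 = 246.79 W.
Ideal ⇒ P_in = P_out, so I_p = P_out/V_p = 246.79/220 = 1.12 A.

I_p ≈ 1.12 A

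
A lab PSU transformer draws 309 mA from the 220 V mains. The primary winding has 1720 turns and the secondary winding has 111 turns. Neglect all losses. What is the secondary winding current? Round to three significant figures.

I_s ≈ 4.79 A

I_s/I_p = N_p/N_s, so I_s = 0.309 × 1720/111 = 4.79 A.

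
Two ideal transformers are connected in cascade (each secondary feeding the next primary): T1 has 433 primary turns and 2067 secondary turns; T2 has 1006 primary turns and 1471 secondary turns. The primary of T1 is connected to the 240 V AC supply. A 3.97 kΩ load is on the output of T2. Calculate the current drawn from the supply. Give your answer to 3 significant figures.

Secondary of T1: V = 240.00 × 2067/433 = 1145.7 V.
Secondary of T2: V = 1145.7 × 1471/1006 = 1675.2 V.
I_load = 1675.2/3970 = 0.42198 A, so P_out = 1675.2 × 0.42198 = 706.91 W.
All ideal ⇒ P_in = P_out, so I_supply = 706.91/240 = 2.95 A.

I_supply ≈ 2.95 A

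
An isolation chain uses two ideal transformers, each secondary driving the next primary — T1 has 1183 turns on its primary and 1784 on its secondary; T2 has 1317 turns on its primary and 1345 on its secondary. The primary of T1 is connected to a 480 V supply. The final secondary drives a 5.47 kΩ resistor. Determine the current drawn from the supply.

Secondary of T1: V = 480.00 × 1784/1183 = 723.85 V.
Secondary of T2: V = 723.85 × 1345/1317 = 739.24 V.
I_load = 739.24/5470 = 0.13515 A, so P_out = 739.24 × 0.13515 = 99.905 W.
All ideal ⇒ P_in = P_out, so I_supply = 99.905/480 = 0.208 A.

I_supply ≈ 0.208 A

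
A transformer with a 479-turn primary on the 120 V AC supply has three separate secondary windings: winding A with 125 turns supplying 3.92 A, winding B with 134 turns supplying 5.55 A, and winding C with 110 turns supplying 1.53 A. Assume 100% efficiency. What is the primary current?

I_p ≈ 2.93 A

V_A = 120 × 125/479 = 31.315 V; V_B = 120 × 134/479 = 33.570 V; V_C = 120 × 110/479 = 27.557 V.
P_out = V_A I_A + V_B I_B + V_C I_C = 31.315×3.92 + 33.570×5.55 + 27.557×1.53 = 122.76 + 186.31 + 42.163 = 351.23 W.
Ideal ⇒ P_in = P_out, so I_p = P_out/V_p = 351.23/120 = 2.93 A.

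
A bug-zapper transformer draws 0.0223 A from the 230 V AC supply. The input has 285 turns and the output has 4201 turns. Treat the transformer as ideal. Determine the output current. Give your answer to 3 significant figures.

I_out/I_in = N_in/N_out, so I_out = 0.0223 × 285/4201 = 0.00151 A.

I_out ≈ 0.00151 A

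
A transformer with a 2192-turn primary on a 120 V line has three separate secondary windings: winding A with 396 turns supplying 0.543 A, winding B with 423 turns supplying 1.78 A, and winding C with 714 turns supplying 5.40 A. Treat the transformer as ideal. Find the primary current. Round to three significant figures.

I_p ≈ 2.20 A

V_A = 120 × 396/2192 = 21.679 V; V_B = 120 × 423/2192 = 23.157 V; V_C = 120 × 714/2192 = 39.088 V.
P_out = V_A I_A + V_B I_B + V_C I_C = 21.679×0.543 + 23.157×1.78 + 39.088×5.40 = 11.772 + 41.219 + 211.07 = 264.06 W.
Ideal ⇒ P_in = P_out, so I_p = P_out/V_p = 264.06/120 = 2.20 A.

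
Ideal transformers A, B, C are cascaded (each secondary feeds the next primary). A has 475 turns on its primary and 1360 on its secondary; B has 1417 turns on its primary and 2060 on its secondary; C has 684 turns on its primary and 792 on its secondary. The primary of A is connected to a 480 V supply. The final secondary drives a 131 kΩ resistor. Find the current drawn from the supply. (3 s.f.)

I_supply ≈ 0.0851 A

After A: V = 480.00 × 1360/475 = 1374.3 V.
After B: V = 1374.3 × 2060/1417 = 1997.9 V.
After C: V = 1997.9 × 792/684 = 2313.4 V.
I_load = 2313.4/131000 = 0.017660 A, so P_out = 2313.4 × 0.017660 = 40.854 W.
All ideal ⇒ P_in = P_out, so I_supply = 40.854/480 = 0.0851 A.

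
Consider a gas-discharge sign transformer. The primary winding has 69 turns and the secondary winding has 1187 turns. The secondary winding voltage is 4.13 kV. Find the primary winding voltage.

V_p ≈ 240 V

V_p/V_s = N_p/N_s, so V_p = 4130 × 69/1187 = 240 V.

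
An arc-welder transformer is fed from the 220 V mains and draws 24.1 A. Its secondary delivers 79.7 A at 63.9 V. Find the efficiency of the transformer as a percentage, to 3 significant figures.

η ≈ 96.1%

P_in = 220 × 24.1 = 5302.00 W.
P_out = 63.9 × 79.7 = 5092.83 W.
η = P_out/P_in = 5092.83/5302.00 = 0.961.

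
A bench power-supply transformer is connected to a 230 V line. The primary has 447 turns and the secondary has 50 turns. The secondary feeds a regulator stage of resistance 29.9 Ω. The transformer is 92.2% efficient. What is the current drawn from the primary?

V_s = 230 × 50/447 = 25.727 V.
I_s = V_s/R = 25.727/29.9 = 0.86044 A.
P_out = V_s I_s = 25.727 × 0.86044 = 22.137 W.
P_in = P_out/η = 22.137/0.922 = 24.009 W.
I_p = P_in/V_p = 24.009/230 = 0.104 A.

I_p ≈ 0.104 A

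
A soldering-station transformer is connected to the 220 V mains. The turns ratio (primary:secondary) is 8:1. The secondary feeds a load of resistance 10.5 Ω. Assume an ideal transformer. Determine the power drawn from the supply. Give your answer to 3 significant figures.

V_s = V_p × N_s/N_p = 220 × 1/8 = 27.500 V.
I_s = V_s/R = 27.500/10.5 = 2.6190 A.
I_p = I_s × N_s/N_p = 2.6190 × 1/8 = 0.32738 A.
P = V_p I_p = 220 × 0.32738 = 72.0 W.

P ≈ 72.0 W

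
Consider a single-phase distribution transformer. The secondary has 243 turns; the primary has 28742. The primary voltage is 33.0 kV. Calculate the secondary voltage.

V_s ≈ 279 V

V_s/V_p = N_s/N_p, so V_s = 33000 × 243/28742 = 279 V.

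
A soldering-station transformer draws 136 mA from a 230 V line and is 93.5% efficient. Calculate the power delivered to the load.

P_out ≈ 29.2 W

P_in = V_p I_p = 230 × 0.136 = 31.280 W.
P_out = η P_in = 0.935 × 31.280 = 29.2 W.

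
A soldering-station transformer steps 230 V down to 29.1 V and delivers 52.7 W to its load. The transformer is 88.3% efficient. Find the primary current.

P_in = P_out/η = 52.7/0.883 = 59.683 W.
I_p = P_in/V_p = 59.683/230 = 0.259 A.

I_p ≈ 0.259 A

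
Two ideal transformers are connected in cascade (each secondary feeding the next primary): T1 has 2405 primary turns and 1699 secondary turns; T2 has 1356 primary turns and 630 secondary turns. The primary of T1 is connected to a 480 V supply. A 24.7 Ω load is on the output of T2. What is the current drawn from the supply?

I_supply ≈ 2.09 A

Secondary of T1: V = 480.00 × 1699/2405 = 339.09 V.
Secondary of T2: V = 339.09 × 630/1356 = 157.54 V.
I_load = 157.54/24.7 = 6.3783 A, so P_out = 157.54 × 6.3783 = 1004.9 W.
All ideal ⇒ P_in = P_out, so I_supply = 1004.9/480 = 2.09 A.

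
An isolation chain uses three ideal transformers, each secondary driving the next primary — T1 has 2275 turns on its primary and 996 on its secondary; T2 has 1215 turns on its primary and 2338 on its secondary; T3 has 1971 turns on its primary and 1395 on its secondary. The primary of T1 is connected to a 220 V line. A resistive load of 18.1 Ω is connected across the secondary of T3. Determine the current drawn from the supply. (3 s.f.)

Secondary of T1: V = 220.00 × 996/2275 = 96.316 V.
Secondary of T2: V = 96.316 × 2338/1215 = 185.34 V.
Secondary of T3: V = 185.34 × 1395/1971 = 131.18 V.
I_load = 131.18/18.1 = 7.2473 A, so P_out = 131.18 × 7.2473 = 950.68 W.
All ideal ⇒ P_in = P_out, so I_supply = 950.68/220 = 4.32 A.

I_supply ≈ 4.32 A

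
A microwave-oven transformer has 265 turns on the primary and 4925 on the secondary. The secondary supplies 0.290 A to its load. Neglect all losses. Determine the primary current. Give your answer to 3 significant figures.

For an ideal transformer I_p/I_s = N_s/N_p, so I_p = 0.290 × 4925/265 = 5.39 A.

I_p ≈ 5.39 A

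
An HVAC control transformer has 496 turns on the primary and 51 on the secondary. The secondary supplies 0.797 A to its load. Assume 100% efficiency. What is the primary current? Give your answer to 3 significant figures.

For an ideal transformer I_p/I_s = N_s/N_p, so I_p = 0.797 × 51/496 = 0.0819 A.

I_p ≈ 0.0819 A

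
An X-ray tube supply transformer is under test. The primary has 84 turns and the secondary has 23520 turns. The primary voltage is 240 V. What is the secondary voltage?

V_s ≈ 67200 V

V_s/V_p = N_s/N_p, so V_s = 240 × 23520/84 = 67200 V.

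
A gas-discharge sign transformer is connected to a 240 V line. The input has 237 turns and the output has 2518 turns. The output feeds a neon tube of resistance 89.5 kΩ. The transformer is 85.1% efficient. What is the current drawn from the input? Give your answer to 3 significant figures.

V_out = 240 × 2518/237 = 2549.9 V.
I_out = V_out/R = 2549.9/89500 = 0.028490 A.
P_out = V_out I_out = 2549.9 × 0.028490 = 72.646 W.
P_in = P_out/η = 72.646/0.851 = 85.366 W.
I_in = P_in/V_in = 85.366/240 = 0.356 A.

I_in ≈ 0.356 A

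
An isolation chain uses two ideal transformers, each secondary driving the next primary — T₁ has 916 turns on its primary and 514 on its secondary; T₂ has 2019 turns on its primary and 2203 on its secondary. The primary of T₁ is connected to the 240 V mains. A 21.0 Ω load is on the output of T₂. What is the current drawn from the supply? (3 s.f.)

After T₁: V = 240.00 × 514/916 = 134.67 V.
After T₂: V = 134.67 × 2203/2019 = 146.95 V.
I_load = 146.95/21.0 = 6.9974 A, so P_out = 146.95 × 6.9974 = 1028.2 W.
All ideal ⇒ P_in = P_out, so I_supply = 1028.2/240 = 4.28 A.

I_supply ≈ 4.28 A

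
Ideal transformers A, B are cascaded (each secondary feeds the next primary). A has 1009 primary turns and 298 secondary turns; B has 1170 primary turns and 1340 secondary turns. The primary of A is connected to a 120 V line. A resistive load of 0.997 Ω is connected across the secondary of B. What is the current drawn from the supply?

I_supply ≈ 13.8 A

After A: V = 120.00 × 298/1009 = 35.441 V.
After B: V = 35.441 × 1340/1170 = 40.591 V.
I_load = 40.591/0.997 = 40.713 A, so P_out = 40.591 × 40.713 = 1652.6 W.
All ideal ⇒ P_in = P_out, so I_supply = 1652.6/120 = 13.8 A.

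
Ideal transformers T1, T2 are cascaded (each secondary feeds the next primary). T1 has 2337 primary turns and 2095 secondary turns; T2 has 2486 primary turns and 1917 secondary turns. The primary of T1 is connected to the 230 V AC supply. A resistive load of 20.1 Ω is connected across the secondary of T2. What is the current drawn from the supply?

After T1: V = 230.00 × 2095/2337 = 206.18 V.
After T2: V = 206.18 × 1917/2486 = 158.99 V.
I_load = 158.99/20.1 = 7.9100 A, so P_out = 158.99 × 7.9100 = 1257.6 W.
All ideal ⇒ P_in = P_out, so I_supply = 1257.6/230 = 5.47 A.

I_supply ≈ 5.47 A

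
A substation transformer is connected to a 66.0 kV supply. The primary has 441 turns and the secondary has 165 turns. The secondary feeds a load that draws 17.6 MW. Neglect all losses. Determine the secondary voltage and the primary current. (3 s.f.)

V_s ≈ 24700 V, I_p ≈ 267 A

V_s = V_p × N_s/N_p = 66000 × 165/441 = 24694 V.
I_s = P/V_s = 1.76×10^7/24694 = 712.73 A.
I_p = I_s × N_s/N_p = 712.73 × 165/441 = 267 A.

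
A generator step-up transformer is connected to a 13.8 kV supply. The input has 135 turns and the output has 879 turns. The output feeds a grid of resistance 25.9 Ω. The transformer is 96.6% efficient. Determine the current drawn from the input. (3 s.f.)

V_out = 13800 × 879/135 = 89853 V.
I_out = V_out/R = 89853/25.9 = 3469.2 A.
P_out = V_out I_out = 89853 × 3469.2 = 3.1172×10^8 W.
P_in = P_out/η = 3.1172×10^8/0.966 = 3.2269×10^8 W.
I_in = P_in/V_in = 3.2269×10^8/13800 = 23400 A.

I_in ≈ 23400 A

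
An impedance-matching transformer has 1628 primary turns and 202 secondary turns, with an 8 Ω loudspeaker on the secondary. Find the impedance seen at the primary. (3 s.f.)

Z_p = (N_p/N_s)² × Z_s = (1628/202)² × 8 = 520 Ω.

Z_p ≈ 520 Ω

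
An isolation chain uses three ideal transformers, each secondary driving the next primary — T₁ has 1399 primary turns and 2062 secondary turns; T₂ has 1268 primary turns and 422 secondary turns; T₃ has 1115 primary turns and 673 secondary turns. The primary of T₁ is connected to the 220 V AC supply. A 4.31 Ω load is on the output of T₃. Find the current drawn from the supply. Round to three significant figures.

Secondary of T₁: V = 220.00 × 2062/1399 = 324.26 V.
Secondary of T₂: V = 324.26 × 422/1268 = 107.92 V.
Secondary of T₃: V = 107.92 × 673/1115 = 65.137 V.
I_load = 65.137/4.31 = 15.113 A, so P_out = 65.137 × 15.113 = 984.41 W.
All ideal ⇒ P_in = P_out, so I_supply = 984.41/220 = 4.47 A.

I_supply ≈ 4.47 A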